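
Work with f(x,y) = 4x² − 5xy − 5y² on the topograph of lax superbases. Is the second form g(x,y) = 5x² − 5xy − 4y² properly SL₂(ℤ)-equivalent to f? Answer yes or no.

D₁ = 105, D₂ = 105
river cycle of f (length 6): (-5, 5, 4), (4, 3, -6), (-6, 9, 1), (1, 9, -6), (-6, 3, 4), (4, 5, -5)
river cycle of g (length 6): (-4, 5, 5), (5, 5, -4), (-4, 3, 6), (6, 9, -1), (-1, 9, 6), (6, 3, -4)
cycles differ ⇒ inequivalent

no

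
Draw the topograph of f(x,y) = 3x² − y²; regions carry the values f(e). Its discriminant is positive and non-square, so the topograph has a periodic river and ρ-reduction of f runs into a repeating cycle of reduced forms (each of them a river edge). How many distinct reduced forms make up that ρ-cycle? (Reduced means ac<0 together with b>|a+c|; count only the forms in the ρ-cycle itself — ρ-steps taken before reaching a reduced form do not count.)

D = 12, ⌊√D⌋ = 3
descent: ρ → (-1,2,2)  [lands on river]
river: ρ → (2,2,-1)
ρ-cycle length = 2 (tail of 1 descent step not counted)

2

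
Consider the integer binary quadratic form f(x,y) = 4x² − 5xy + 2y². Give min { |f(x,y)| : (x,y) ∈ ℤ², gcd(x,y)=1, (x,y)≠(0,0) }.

translate: b→3 (≡-5 mod 8), so (4,-5,2)→(4,3,1)
flip: (4,3,1)→(1,-3,4)
translate: b→1 (≡-3 mod 2), so (1,-3,4)→(1,1,2)
reduced (well bottom): (1,1,2) with a≤c, −a<b≤a
well minimum = a = 1

1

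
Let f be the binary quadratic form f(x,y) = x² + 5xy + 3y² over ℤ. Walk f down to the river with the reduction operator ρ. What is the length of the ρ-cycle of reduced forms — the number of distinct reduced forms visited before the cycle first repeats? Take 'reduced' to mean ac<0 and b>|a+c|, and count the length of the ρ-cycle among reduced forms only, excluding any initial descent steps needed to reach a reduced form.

D = 13, ⌊√D⌋ = 3
descent: ρ → (3,1,-1)
descent: ρ → (-1,3,1)  [lands on river]
river: ρ → (1,3,-1)
ρ-cycle length = 2 (tail of 2 descent steps not counted)

2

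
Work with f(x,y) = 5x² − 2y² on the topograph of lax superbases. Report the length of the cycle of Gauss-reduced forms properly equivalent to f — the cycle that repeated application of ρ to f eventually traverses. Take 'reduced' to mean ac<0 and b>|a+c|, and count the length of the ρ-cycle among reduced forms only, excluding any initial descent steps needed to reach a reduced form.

D = 40, ⌊√D⌋ = 6
descent: ρ → (-2,4,3)  [lands on river]
river: ρ → (3,2,-3)
river: ρ → (-3,4,2)
river: ρ → (2,4,-3)
river: ρ → (-3,2,3)
river: ρ → (3,4,-2)
ρ-cycle length = 6 (tail of 1 descent step not counted)

6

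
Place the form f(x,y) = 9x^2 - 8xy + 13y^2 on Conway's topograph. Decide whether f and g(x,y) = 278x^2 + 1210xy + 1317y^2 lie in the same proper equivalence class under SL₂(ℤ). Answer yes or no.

D₁ = -404, D₂ = -404
f: reduced (well bottom): (9,-8,13) with a≤c, −a<b≤a
g: translate: b→98 (≡1210 mod 556), so (278,1210,1317)→(278,98,9)
g: flip: (278,98,9)→(9,-98,278)
g: translate: b→-8 (≡-98 mod 18), so (9,-98,278)→(9,-8,13)
g: reduced (well bottom): (9,-8,13) with a≤c, −a<b≤a
reduced forms (9, -8, 13) vs (9, -8, 13) ⇒ equivalent

yes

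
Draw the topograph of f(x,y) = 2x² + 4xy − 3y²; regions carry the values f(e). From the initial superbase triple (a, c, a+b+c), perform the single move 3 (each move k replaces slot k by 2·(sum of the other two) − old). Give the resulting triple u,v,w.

start (2,-3,3) = (f(1,0),f(0,1),f(1,1))
replace slot 3: 2·(2+(-3)) − 3 = -5 → (2,-3,-5)

2,-3,-5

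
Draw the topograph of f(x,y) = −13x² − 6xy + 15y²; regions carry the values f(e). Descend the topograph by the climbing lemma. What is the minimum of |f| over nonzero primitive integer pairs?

descent: ρ → (15,6,-13)  [lands on river]
river: ρ → (-13,20,8)
river: ρ → (8,28,-1)
river: ρ → (-1,28,8)
river: ρ → (8,20,-13)
river: ρ → (-13,6,15)
river: ρ → (15,24,-4)
river: ρ → (-4,24,15)
closes: descent 1, river 8
min |a| on river = 1

1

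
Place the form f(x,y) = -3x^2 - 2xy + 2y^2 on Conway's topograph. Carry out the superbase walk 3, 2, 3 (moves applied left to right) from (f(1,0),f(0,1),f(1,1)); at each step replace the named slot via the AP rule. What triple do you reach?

start (-3,2,-3) = (f(1,0),f(0,1),f(1,1))
replace slot 3: 2·((-3)+2) − (-3) = 1 → (-3,2,1)
replace slot 2: 2·((-3)+1) − 2 = -6 → (-3,-6,1)
replace slot 3: 2·((-3)+(-6)) − 1 = -19 → (-3,-6,-19)

-3,-6,-19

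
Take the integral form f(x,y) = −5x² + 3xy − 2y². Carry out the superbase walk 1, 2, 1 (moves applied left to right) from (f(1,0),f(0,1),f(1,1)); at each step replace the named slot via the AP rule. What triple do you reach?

start (-5,-2,-4) = (f(1,0),f(0,1),f(1,1))
replace slot 1: 2·((-2)+(-4)) − (-5) = -7 → (-7,-2,-4)
replace slot 2: 2·((-7)+(-4)) − (-2) = -20 → (-7,-20,-4)
replace slot 1: 2·((-20)+(-4)) − (-7) = -41 → (-41,-20,-4)

-41,-20,-4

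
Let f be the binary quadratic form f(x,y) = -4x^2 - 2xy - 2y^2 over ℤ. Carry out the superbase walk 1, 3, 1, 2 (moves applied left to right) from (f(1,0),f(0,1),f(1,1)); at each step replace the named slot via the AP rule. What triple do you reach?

start (-4,-2,-8) = (f(1,0),f(0,1),f(1,1))
replace slot 1: 2·((-2)+(-8)) − (-4) = -16 → (-16,-2,-8)
replace slot 3: 2·((-16)+(-2)) − (-8) = -28 → (-16,-2,-28)
replace slot 1: 2·((-2)+(-28)) − (-16) = -44 → (-44,-2,-28)
replace slot 2: 2·((-44)+(-28)) − (-2) = -142 → (-44,-142,-28)

-44,-142,-28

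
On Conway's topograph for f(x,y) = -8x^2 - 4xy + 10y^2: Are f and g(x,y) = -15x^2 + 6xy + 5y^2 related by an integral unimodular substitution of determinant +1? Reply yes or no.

D₁ = 336, D₂ = 336
river cycle of f (length 6): (10, 4, -8), (-8, 12, 6), (6, 12, -8), (-8, 4, 10), (10, 16, -2), (-2, 16, 10)
river cycle of g (length 4): (5, 14, -7), (-7, 14, 5), (5, 16, -4), (-4, 16, 5)
cycles differ ⇒ inequivalent

no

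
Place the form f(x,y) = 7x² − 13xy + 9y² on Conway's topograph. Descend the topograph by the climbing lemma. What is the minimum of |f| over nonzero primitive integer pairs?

translate: b→1 (≡-13 mod 14), so (7,-13,9)→(7,1,3)
flip: (7,1,3)→(3,-1,7)
reduced (well bottom): (3,-1,7) with a≤c, −a<b≤a
well minimum = a = 3

3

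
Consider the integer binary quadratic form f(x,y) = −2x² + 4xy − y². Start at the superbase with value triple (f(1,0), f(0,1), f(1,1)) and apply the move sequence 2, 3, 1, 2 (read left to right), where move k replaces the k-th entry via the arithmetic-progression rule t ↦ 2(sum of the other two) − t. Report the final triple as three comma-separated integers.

start (-2,-1,1) = (f(1,0),f(0,1),f(1,1))
replace slot 2: 2·((-2)+1) − (-1) = -1 → (-2,-1,1)
replace slot 3: 2·((-2)+(-1)) − 1 = -7 → (-2,-1,-7)
replace slot 1: 2·((-1)+(-7)) − (-2) = -14 → (-14,-1,-7)
replace slot 2: 2·((-14)+(-7)) − (-1) = -41 → (-14,-41,-7)

-14,-41,-7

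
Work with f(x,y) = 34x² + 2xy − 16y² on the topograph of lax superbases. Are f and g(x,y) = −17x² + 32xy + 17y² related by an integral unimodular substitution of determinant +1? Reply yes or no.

D₁ = 2180, D₂ = 2180
river cycle of f (length 8): (-16, 30, 20), (20, 10, -26), (-26, 42, 4), (4, 46, -4), (-4, 42, 26), (26, 10, -20), (-20, 30, 16), (16, 34, -16)
river cycle of g (length 8): (17, 36, -13), (-13, 42, 8), (8, 38, -23), (-23, 8, 23), (23, 38, -8), (-8, 42, 13), (13, 36, -17), (-17, 32, 17)
cycles differ ⇒ inequivalent

no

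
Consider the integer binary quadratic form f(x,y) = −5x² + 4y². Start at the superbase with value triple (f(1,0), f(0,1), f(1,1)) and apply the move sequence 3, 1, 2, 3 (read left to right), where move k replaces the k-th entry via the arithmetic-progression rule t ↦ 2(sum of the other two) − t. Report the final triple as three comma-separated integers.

start (-5,4,-1) = (f(1,0),f(0,1),f(1,1))
replace slot 3: 2·((-5)+4) − (-1) = -1 → (-5,4,-1)
replace slot 1: 2·(4+(-1)) − (-5) = 11 → (11,4,-1)
replace slot 2: 2·(11+(-1)) − 4 = 16 → (11,16,-1)
replace slot 3: 2·(11+16) − (-1) = 55 → (11,16,55)

11,16,55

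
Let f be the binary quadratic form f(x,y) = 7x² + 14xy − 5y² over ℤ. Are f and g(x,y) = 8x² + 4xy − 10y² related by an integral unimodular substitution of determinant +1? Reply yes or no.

D₁ = 336, D₂ = 336
river cycle of f (length 4): (-5, 16, 4), (4, 16, -5), (-5, 14, 7), (7, 14, -5)
river cycle of g (length 6): (-10, 16, 2), (2, 16, -10), (-10, 4, 8), (8, 12, -6), (-6, 12, 8), (8, 4, -10)
cycles differ ⇒ inequivalent

no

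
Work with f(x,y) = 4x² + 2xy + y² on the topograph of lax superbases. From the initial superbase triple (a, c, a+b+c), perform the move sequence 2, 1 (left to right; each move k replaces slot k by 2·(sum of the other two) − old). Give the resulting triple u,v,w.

start (4,1,7) = (f(1,0),f(0,1),f(1,1))
replace slot 2: 2·(4+7) − 1 = 21 → (4,21,7)
replace slot 1: 2·(21+7) − 4 = 52 → (52,21,7)

52,21,7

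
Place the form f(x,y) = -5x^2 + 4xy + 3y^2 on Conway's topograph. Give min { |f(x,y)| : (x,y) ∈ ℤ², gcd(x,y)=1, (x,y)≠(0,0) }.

river: ρ → (3,8,-1)
river: ρ → (-1,8,3)
river: ρ → (3,4,-5)
river: ρ → (-5,6,2)
river: ρ → (2,6,-5)
river: ρ → (-5,4,3)
closes: descent 0, river 6
min |a| on river = 1

1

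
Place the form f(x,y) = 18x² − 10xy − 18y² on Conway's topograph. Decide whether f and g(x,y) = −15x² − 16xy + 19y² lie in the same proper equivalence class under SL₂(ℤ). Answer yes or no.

D₁ = 1396, D₂ = 1396
river cycle of f (length 18): (-18, 10, 18), (18, 26, -10), (-10, 34, 6), (6, 26, -30), (-30, 34, 2), (2, 34, -30), (-30, 26, 6), (6, 34, -10), (-10, 26, 18), (18, 10, -18), … (8 more)
river cycle of g (length 22): (19, 16, -15), (-15, 14, 20), (20, 26, -9), (-9, 28, 17), (17, 6, -20), (-20, 34, 3), (3, 32, -31), (-31, 30, 4), (4, 34, -15), (-15, 26, 12), … (12 more)
cycles differ ⇒ inequivalent

no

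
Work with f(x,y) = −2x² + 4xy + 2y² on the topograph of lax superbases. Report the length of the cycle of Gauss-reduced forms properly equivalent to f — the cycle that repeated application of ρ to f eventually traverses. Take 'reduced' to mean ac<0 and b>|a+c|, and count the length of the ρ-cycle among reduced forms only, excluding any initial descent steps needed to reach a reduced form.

D = 32, ⌊√D⌋ = 5
river: ρ → (2,4,-2)
river: ρ → (-2,4,2)
ρ-cycle length = 2 (tail of 0 descent steps not counted)

2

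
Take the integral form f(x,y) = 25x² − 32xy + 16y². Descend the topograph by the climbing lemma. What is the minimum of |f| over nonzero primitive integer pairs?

translate: b→18 (≡-32 mod 50), so (25,-32,16)→(25,18,9)
flip: (25,18,9)→(9,-18,25)
translate: b→0 (≡-18 mod 18), so (9,-18,25)→(9,0,16)
reduced (well bottom): (9,0,16) with a≤c, −a<b≤a
well minimum = a = 9

9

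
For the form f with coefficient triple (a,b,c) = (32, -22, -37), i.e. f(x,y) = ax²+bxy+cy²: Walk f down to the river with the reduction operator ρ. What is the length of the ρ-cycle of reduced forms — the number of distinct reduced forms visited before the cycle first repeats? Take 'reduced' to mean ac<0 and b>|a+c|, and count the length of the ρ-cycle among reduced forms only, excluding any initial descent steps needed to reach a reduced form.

D = 5220, ⌊√D⌋ = 72
descent: ρ → (-37,22,32)  [lands on river]
river: ρ → (32,42,-27)
river: ρ → (-27,66,8)
river: ρ → (8,62,-43)
river: ρ → (-43,24,27)
river: ρ → (27,30,-40)
river: ρ → (-40,50,17)
river: ρ → (17,52,-37)
ρ-cycle length = 8 (tail of 1 descent step not counted)

8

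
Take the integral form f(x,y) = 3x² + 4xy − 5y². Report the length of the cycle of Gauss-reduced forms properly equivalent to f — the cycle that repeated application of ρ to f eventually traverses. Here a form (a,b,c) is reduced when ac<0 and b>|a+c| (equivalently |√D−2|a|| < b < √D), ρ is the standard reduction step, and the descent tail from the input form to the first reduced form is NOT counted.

D = 76, ⌊√D⌋ = 8
river: ρ → (-5,6,2)
river: ρ → (2,6,-5)
river: ρ → (-5,4,3)
river: ρ → (3,8,-1)
river: ρ → (-1,8,3)
river: ρ → (3,4,-5)
ρ-cycle length = 6 (tail of 0 descent steps not counted)

6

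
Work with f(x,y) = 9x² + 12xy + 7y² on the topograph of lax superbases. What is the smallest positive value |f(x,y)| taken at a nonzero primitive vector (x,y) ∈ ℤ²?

translate: b→-6 (≡12 mod 18), so (9,12,7)→(9,-6,4)
flip: (9,-6,4)→(4,6,9)
translate: b→-2 (≡6 mod 8), so (4,6,9)→(4,-2,7)
reduced (well bottom): (4,-2,7) with a≤c, −a<b≤a
well minimum = a = 4

4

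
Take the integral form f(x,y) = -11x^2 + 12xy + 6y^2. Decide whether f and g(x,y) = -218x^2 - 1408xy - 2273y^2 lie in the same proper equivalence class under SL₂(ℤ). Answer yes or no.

D₁ = 408, D₂ = 408
river cycle of f (length 6): (6, 12, -11), (-11, 10, 7), (7, 18, -3), (-3, 18, 7), (7, 10, -11), (-11, 12, 6)
river cycle of g (length 6): (-11, 12, 6), (6, 12, -11), (-11, 10, 7), (7, 18, -3), (-3, 18, 7), (7, 10, -11)
cycles coincide ⇒ equivalent

yes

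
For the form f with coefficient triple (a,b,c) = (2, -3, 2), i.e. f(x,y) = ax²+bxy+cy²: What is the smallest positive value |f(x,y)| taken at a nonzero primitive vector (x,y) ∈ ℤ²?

translate: b→1 (≡-3 mod 4), so (2,-3,2)→(2,1,1)
flip: (2,1,1)→(1,-1,2)
translate: b→1 (≡-1 mod 2), so (1,-1,2)→(1,1,2)
reduced (well bottom): (1,1,2) with a≤c, −a<b≤a
well minimum = a = 1

1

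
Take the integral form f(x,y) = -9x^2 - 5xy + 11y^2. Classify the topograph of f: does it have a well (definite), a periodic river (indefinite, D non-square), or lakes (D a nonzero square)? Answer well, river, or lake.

D = b²−4ac = (-5)² − 4·(-9)·11 = 421
D > 0 non-square ⇒ indefinite ⇒ periodic river

river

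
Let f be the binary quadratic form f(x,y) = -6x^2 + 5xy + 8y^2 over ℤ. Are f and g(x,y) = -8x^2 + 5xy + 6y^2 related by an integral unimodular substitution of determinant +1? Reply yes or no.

D₁ = 217, D₂ = 217
river cycle of f (length 16): (8, 11, -3), (-3, 13, 4), (4, 11, -6), (-6, 13, 2), (2, 11, -12), (-12, 13, 1), (1, 13, -12), (-12, 11, 2), (2, 13, -6), (-6, 11, 4), … (6 more)
river cycle of g (length 16): (6, 7, -7), (-7, 7, 6), (6, 5, -8), (-8, 11, 3), (3, 13, -4), (-4, 11, 6), (6, 13, -2), (-2, 11, 12), (12, 13, -1), (-1, 13, 12), … (6 more)
cycles differ ⇒ inequivalent

no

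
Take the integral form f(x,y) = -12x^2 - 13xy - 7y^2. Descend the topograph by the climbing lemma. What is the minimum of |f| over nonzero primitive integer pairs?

translate: b→-11 (≡13 mod 24), so (12,13,7)→(12,-11,6)
flip: (12,-11,6)→(6,11,12)
translate: b→-1 (≡11 mod 12), so (6,11,12)→(6,-1,7)
reduced (well bottom): (6,-1,7) with a≤c, −a<b≤a
well minimum |f| = |-6| = 6 (negative-definite)

6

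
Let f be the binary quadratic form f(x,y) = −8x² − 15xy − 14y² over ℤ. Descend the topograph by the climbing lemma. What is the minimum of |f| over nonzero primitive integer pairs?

translate: b→-1 (≡15 mod 16), so (8,15,14)→(8,-1,7)
flip: (8,-1,7)→(7,1,8)
reduced (well bottom): (7,1,8) with a≤c, −a<b≤a
well minimum |f| = |-7| = 7 (negative-definite)

7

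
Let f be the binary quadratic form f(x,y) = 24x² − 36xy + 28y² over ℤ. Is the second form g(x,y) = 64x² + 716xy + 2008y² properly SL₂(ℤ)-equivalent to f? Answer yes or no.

D₁ = -1392, D₂ = -1392
f: translate: b→12 (≡-36 mod 48), so (24,-36,28)→(24,12,16)
f: flip: (24,12,16)→(16,-12,24)
f: reduced (well bottom): (16,-12,24) with a≤c, −a<b≤a
g: translate: b→-52 (≡716 mod 128), so (64,716,2008)→(64,-52,16)
g: flip: (64,-52,16)→(16,52,64)
g: translate: b→-12 (≡52 mod 32), so (16,52,64)→(16,-12,24)
g: reduced (well bottom): (16,-12,24) with a≤c, −a<b≤a
reduced forms (16, -12, 24) vs (16, -12, 24) ⇒ equivalent

yes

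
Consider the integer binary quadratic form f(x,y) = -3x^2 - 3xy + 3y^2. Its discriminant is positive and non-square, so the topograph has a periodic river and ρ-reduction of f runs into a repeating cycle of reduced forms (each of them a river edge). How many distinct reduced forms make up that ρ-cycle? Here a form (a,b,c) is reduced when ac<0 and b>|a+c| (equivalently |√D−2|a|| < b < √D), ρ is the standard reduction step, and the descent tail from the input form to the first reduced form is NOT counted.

D = 45, ⌊√D⌋ = 6
descent: ρ → (3,3,-3)  [lands on river]
river: ρ → (-3,3,3)
ρ-cycle length = 2 (tail of 1 descent step not counted)

2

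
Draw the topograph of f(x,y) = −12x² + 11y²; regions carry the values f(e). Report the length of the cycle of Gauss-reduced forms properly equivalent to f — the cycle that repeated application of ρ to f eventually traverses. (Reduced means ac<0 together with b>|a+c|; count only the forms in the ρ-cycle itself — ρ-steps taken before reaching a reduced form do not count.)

D = 528, ⌊√D⌋ = 22
descent: ρ → (11,22,-1)  [lands on river]
river: ρ → (-1,22,11)
ρ-cycle length = 2 (tail of 1 descent step not counted)

2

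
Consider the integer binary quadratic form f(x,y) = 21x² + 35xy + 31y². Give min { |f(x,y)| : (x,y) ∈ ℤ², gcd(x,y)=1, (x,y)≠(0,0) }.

translate: b→-7 (≡35 mod 42), so (21,35,31)→(21,-7,17)
flip: (21,-7,17)→(17,7,21)
reduced (well bottom): (17,7,21) with a≤c, −a<b≤a
well minimum = a = 17

17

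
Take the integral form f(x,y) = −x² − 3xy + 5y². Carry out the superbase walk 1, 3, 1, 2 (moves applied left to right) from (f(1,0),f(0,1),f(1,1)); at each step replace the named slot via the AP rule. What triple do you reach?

start (-1,5,1) = (f(1,0),f(0,1),f(1,1))
replace slot 1: 2·(5+1) − (-1) = 13 → (13,5,1)
replace slot 3: 2·(13+5) − 1 = 35 → (13,5,35)
replace slot 1: 2·(5+35) − 13 = 67 → (67,5,35)
replace slot 2: 2·(67+35) − 5 = 199 → (67,199,35)

67,199,35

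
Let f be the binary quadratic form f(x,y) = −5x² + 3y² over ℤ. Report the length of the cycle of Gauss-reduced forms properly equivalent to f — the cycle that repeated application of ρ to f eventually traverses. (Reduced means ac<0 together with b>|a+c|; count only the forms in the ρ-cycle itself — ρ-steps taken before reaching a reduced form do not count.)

D = 60, ⌊√D⌋ = 7
descent: ρ → (3,6,-2)  [lands on river]
river: ρ → (-2,6,3)
ρ-cycle length = 2 (tail of 1 descent step not counted)

2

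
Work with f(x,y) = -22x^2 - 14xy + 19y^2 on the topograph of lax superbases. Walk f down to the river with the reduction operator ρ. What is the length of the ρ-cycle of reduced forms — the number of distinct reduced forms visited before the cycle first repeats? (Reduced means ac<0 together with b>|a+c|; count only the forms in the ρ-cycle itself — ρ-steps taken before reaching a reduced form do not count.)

D = 1868, ⌊√D⌋ = 43
descent: ρ → (19,14,-22)  [lands on river]
river: ρ → (-22,30,11)
river: ρ → (11,36,-13)
river: ρ → (-13,42,2)
river: ρ → (2,42,-13)
river: ρ → (-13,36,11)
river: ρ → (11,30,-22)
river: ρ → (-22,14,19)
river: ρ → (19,24,-17)
river: ρ → (-17,10,26)
river: ρ → (26,42,-1)
river: ρ → (-1,42,26)
river: ρ → (26,10,-17)
river: ρ → (-17,24,19)
ρ-cycle length = 14 (tail of 1 descent step not counted)

14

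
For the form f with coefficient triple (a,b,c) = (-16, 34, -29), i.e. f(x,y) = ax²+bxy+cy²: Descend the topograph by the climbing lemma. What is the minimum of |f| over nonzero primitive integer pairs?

translate: b→-2 (≡-34 mod 32), so (16,-34,29)→(16,-2,11)
flip: (16,-2,11)→(11,2,16)
reduced (well bottom): (11,2,16) with a≤c, −a<b≤a
well minimum |f| = |-11| = 11 (negative-definite)

11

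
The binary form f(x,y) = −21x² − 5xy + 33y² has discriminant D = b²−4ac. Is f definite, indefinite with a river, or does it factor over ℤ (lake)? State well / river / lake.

D = b²−4ac = (-5)² − 4·(-21)·33 = 2797
D > 0 non-square ⇒ indefinite ⇒ periodic river

river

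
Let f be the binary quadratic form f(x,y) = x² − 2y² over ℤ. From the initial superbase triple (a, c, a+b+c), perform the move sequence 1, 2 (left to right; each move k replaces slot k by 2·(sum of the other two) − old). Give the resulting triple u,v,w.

start (1,-2,-1) = (f(1,0),f(0,1),f(1,1))
replace slot 1: 2·((-2)+(-1)) − 1 = -7 → (-7,-2,-1)
replace slot 2: 2·((-7)+(-1)) − (-2) = -14 → (-7,-14,-1)

-7,-14,-1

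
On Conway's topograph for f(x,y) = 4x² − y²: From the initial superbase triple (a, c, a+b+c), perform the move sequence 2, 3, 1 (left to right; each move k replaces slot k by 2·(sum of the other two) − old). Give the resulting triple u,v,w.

start (4,-1,3) = (f(1,0),f(0,1),f(1,1))
replace slot 2: 2·(4+3) − (-1) = 15 → (4,15,3)
replace slot 3: 2·(4+15) − 3 = 35 → (4,15,35)
replace slot 1: 2·(15+35) − 4 = 96 → (96,15,35)

96,15,35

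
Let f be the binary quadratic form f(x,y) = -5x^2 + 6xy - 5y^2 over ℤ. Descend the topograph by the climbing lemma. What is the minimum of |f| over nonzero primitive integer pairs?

translate: b→4 (≡-6 mod 10), so (5,-6,5)→(5,4,4)
flip: (5,4,4)→(4,-4,5)
translate: b→4 (≡-4 mod 8), so (4,-4,5)→(4,4,5)
reduced (well bottom): (4,4,5) with a≤c, −a<b≤a
well minimum |f| = |-4| = 4 (negative-definite)

4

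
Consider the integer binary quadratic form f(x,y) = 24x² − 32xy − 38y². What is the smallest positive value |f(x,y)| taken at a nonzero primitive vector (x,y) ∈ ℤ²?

descent: ρ → (-38,32,24)  [lands on river]
river: ρ → (24,64,-6)
river: ρ → (-6,68,2)
river: ρ → (2,68,-6)
river: ρ → (-6,64,24)
river: ρ → (24,32,-38)
river: ρ → (-38,44,18)
river: ρ → (18,64,-8)
river: ρ → (-8,64,18)
river: ρ → (18,44,-38)
closes: descent 1, river 10
min |a| on river = 2

2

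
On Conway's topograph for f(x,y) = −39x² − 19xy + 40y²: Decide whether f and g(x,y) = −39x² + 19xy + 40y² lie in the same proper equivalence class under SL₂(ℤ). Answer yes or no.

D₁ = 6601, D₂ = 6601
river cycle of f (length 24): (40, 19, -39), (-39, 59, 20), (20, 61, -36), (-36, 11, 45), (45, 79, -2), (-2, 81, 5), (5, 79, -18), (-18, 65, 33), (33, 67, -16), (-16, 61, 45), … (14 more)
river cycle of g (length 24): (40, 61, -18), (-18, 47, 61), (61, 75, -4), (-4, 77, 42), (42, 7, -39), (-39, 71, 10), (10, 69, -46), (-46, 23, 33), (33, 43, -36), (-36, 29, 40), … (14 more)
cycles differ ⇒ inequivalent

no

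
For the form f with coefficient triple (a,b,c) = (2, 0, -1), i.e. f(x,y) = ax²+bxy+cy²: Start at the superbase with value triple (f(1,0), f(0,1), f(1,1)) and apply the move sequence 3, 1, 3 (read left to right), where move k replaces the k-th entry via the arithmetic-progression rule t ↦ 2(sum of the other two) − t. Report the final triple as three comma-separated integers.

start (2,-1,1) = (f(1,0),f(0,1),f(1,1))
replace slot 3: 2·(2+(-1)) − 1 = 1 → (2,-1,1)
replace slot 1: 2·((-1)+1) − 2 = -2 → (-2,-1,1)
replace slot 3: 2·((-2)+(-1)) − 1 = -7 → (-2,-1,-7)

-2,-1,-7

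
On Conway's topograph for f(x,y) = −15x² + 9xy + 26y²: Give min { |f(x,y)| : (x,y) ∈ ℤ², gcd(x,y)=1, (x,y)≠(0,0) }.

descent: ρ → (26,-9,-15)
descent: ρ → (-15,39,2)  [lands on river]
river: ρ → (2,37,-34)
river: ρ → (-34,31,5)
river: ρ → (5,39,-6)
river: ρ → (-6,33,23)
river: ρ → (23,13,-16)
river: ρ → (-16,19,20)
river: ρ → (20,21,-15)
closes: descent 2, river 8
min |a| on river = 2

2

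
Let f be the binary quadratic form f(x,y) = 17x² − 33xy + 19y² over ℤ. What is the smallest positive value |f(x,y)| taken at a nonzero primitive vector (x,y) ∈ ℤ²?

translate: b→1 (≡-33 mod 34), so (17,-33,19)→(17,1,3)
flip: (17,1,3)→(3,-1,17)
reduced (well bottom): (3,-1,17) with a≤c, −a<b≤a
well minimum = a = 3

3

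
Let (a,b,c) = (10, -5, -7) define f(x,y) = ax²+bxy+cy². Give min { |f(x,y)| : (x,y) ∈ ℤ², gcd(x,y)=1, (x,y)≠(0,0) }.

descent: ρ → (-7,5,10)  [lands on river]
river: ρ → (10,15,-2)
river: ρ → (-2,17,2)
river: ρ → (2,15,-10)
river: ρ → (-10,5,7)
river: ρ → (7,9,-8)
river: ρ → (-8,7,8)
river: ρ → (8,9,-7)
closes: descent 1, river 8
min |a| on river = 2

2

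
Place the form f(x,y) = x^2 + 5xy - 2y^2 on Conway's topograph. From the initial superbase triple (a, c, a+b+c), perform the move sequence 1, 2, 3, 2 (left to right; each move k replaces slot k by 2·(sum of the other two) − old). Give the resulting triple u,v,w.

start (1,-2,4) = (f(1,0),f(0,1),f(1,1))
replace slot 1: 2·((-2)+4) − 1 = 3 → (3,-2,4)
replace slot 2: 2·(3+4) − (-2) = 16 → (3,16,4)
replace slot 3: 2·(3+16) − 4 = 34 → (3,16,34)
replace slot 2: 2·(3+34) − 16 = 58 → (3,58,34)

3,58,34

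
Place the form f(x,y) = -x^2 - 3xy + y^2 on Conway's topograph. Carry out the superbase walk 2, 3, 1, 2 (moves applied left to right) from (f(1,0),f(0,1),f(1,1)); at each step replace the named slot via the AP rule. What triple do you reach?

start (-1,1,-3) = (f(1,0),f(0,1),f(1,1))
replace slot 2: 2·((-1)+(-3)) − 1 = -9 → (-1,-9,-3)
replace slot 3: 2·((-1)+(-9)) − (-3) = -17 → (-1,-9,-17)
replace slot 1: 2·((-9)+(-17)) − (-1) = -51 → (-51,-9,-17)
replace slot 2: 2·((-51)+(-17)) − (-9) = -127 → (-51,-127,-17)

-51,-127,-17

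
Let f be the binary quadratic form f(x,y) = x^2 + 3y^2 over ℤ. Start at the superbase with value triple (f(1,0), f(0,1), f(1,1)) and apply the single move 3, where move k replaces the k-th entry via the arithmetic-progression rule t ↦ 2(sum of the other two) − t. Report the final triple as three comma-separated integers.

start (1,3,4) = (f(1,0),f(0,1),f(1,1))
replace slot 3: 2·(1+3) − 4 = 4 → (1,3,4)

1,3,4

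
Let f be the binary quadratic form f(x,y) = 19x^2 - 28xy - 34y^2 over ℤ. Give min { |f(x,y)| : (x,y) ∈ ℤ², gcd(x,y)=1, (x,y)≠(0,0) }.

descent: ρ → (-34,28,19)  [lands on river]
river: ρ → (19,48,-14)
river: ρ → (-14,36,37)
river: ρ → (37,38,-13)
river: ρ → (-13,40,34)
river: ρ → (34,28,-19)
river: ρ → (-19,48,14)
river: ρ → (14,36,-37)
river: ρ → (-37,38,13)
river: ρ → (13,40,-34)
closes: descent 1, river 10
min |a| on river = 13

13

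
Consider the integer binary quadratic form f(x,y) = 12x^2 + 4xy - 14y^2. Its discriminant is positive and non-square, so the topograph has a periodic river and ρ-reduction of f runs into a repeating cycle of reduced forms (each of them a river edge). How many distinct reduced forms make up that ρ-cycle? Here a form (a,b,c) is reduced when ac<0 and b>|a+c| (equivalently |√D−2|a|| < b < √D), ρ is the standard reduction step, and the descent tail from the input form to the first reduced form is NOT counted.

D = 688, ⌊√D⌋ = 26
river: ρ → (-14,24,2)
river: ρ → (2,24,-14)
river: ρ → (-14,4,12)
river: ρ → (12,20,-6)
river: ρ → (-6,16,18)
river: ρ → (18,20,-4)
river: ρ → (-4,20,18)
river: ρ → (18,16,-6)
river: ρ → (-6,20,12)
river: ρ → (12,4,-14)
ρ-cycle length = 10 (tail of 0 descent steps not counted)

10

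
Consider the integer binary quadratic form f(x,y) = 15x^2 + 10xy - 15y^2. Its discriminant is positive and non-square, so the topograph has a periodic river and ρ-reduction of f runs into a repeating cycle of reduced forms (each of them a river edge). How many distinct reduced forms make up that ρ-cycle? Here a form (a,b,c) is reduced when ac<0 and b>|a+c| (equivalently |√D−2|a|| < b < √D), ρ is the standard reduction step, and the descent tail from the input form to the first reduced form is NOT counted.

D = 1000, ⌊√D⌋ = 31
river: ρ → (-15,20,10)
river: ρ → (10,20,-15)
river: ρ → (-15,10,15)
river: ρ → (15,20,-10)
river: ρ → (-10,20,15)
river: ρ → (15,10,-15)
ρ-cycle length = 6 (tail of 0 descent steps not counted)

6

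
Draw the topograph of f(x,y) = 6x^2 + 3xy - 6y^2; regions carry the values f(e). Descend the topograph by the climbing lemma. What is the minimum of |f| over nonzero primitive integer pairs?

river: ρ → (-6,9,3)
river: ρ → (3,9,-6)
river: ρ → (-6,3,6)
river: ρ → (6,9,-3)
river: ρ → (-3,9,6)
river: ρ → (6,3,-6)
closes: descent 0, river 6
min |a| on river = 3

3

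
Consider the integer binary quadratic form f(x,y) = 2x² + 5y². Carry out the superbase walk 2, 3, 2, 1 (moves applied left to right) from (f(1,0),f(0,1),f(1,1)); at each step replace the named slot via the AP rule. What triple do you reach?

start (2,5,7) = (f(1,0),f(0,1),f(1,1))
replace slot 2: 2·(2+7) − 5 = 13 → (2,13,7)
replace slot 3: 2·(2+13) − 7 = 23 → (2,13,23)
replace slot 2: 2·(2+23) − 13 = 37 → (2,37,23)
replace slot 1: 2·(37+23) − 2 = 118 → (118,37,23)

118,37,23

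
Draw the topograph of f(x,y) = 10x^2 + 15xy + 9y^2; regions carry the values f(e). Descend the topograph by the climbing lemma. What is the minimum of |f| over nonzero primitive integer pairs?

translate: b→-5 (≡15 mod 20), so (10,15,9)→(10,-5,4)
flip: (10,-5,4)→(4,5,10)
translate: b→-3 (≡5 mod 8), so (4,5,10)→(4,-3,9)
reduced (well bottom): (4,-3,9) with a≤c, −a<b≤a
well minimum = a = 4

4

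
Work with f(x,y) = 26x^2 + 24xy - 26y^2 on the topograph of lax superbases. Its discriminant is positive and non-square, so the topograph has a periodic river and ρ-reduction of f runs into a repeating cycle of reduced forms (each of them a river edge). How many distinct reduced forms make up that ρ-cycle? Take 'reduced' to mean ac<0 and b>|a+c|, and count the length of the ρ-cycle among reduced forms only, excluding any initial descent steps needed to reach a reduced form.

D = 3280, ⌊√D⌋ = 57
river: ρ → (-26,28,24)
river: ρ → (24,20,-30)
river: ρ → (-30,40,14)
river: ρ → (14,44,-24)
river: ρ → (-24,52,6)
river: ρ → (6,56,-6)
river: ρ → (-6,52,24)
river: ρ → (24,44,-14)
river: ρ → (-14,40,30)
river: ρ → (30,20,-24)
river: ρ → (-24,28,26)
river: ρ → (26,24,-26)
ρ-cycle length = 12 (tail of 0 descent steps not counted)

12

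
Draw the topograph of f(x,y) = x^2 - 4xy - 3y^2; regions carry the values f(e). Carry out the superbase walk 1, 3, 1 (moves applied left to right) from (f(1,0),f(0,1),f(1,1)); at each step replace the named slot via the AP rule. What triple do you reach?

start (1,-3,-6) = (f(1,0),f(0,1),f(1,1))
replace slot 1: 2·((-3)+(-6)) − 1 = -19 → (-19,-3,-6)
replace slot 3: 2·((-19)+(-3)) − (-6) = -38 → (-19,-3,-38)
replace slot 1: 2·((-3)+(-38)) − (-19) = -63 → (-63,-3,-38)

-63,-3,-38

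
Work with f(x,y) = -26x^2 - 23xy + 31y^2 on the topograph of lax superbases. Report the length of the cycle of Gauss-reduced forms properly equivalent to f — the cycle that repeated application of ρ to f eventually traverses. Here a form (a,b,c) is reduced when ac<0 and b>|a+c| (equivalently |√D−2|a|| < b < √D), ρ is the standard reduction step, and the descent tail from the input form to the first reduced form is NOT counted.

D = 3753, ⌊√D⌋ = 61
descent: ρ → (31,23,-26)  [lands on river]
river: ρ → (-26,29,28)
river: ρ → (28,27,-27)
river: ρ → (-27,27,28)
river: ρ → (28,29,-26)
river: ρ → (-26,23,31)
river: ρ → (31,39,-18)
river: ρ → (-18,33,37)
river: ρ → (37,41,-14)
river: ρ → (-14,43,34)
river: ρ → (34,25,-23)
river: ρ → (-23,21,36)
river: ρ → (36,51,-8)
river: ρ → (-8,61,1)
river: ρ → (1,61,-8)
river: ρ → (-8,51,36)
river: ρ → (36,21,-23)
river: ρ → (-23,25,34)
river: ρ → (34,43,-14)
river: ρ → (-14,41,37)
river: ρ → (37,33,-18)
river: ρ → (-18,39,31)
ρ-cycle length = 22 (tail of 1 descent step not counted)

22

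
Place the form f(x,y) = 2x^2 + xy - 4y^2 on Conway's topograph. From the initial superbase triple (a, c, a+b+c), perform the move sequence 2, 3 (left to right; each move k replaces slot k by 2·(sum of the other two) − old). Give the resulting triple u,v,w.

start (2,-4,-1) = (f(1,0),f(0,1),f(1,1))
replace slot 2: 2·(2+(-1)) − (-4) = 6 → (2,6,-1)
replace slot 3: 2·(2+6) − (-1) = 17 → (2,6,17)

2,6,17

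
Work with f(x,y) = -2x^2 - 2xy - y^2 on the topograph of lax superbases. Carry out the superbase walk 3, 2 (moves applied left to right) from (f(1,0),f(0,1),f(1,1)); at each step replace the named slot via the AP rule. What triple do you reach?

start (-2,-1,-5) = (f(1,0),f(0,1),f(1,1))
replace slot 3: 2·((-2)+(-1)) − (-5) = -1 → (-2,-1,-1)
replace slot 2: 2·((-2)+(-1)) − (-1) = -5 → (-2,-5,-1)

-2,-5,-1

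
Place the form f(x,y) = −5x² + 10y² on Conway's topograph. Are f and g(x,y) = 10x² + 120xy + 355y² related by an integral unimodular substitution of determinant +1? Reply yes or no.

D₁ = 200, D₂ = 200
river cycle of f (length 2): (-5, 10, 5), (5, 10, -5)
river cycle of g (length 2): (-5, 10, 5), (5, 10, -5)
cycles coincide ⇒ equivalent

yes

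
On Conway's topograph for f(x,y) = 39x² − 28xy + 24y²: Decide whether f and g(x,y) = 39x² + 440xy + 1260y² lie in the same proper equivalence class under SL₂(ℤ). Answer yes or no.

D₁ = -2960, D₂ = -2960
f: flip: (39,-28,24)→(24,28,39)
f: translate: b→-20 (≡28 mod 48), so (24,28,39)→(24,-20,35)
f: reduced (well bottom): (24,-20,35) with a≤c, −a<b≤a
g: translate: b→-28 (≡440 mod 78), so (39,440,1260)→(39,-28,24)
g: flip: (39,-28,24)→(24,28,39)
g: translate: b→-20 (≡28 mod 48), so (24,28,39)→(24,-20,35)
g: reduced (well bottom): (24,-20,35) with a≤c, −a<b≤a
reduced forms (24, -20, 35) vs (24, -20, 35) ⇒ equivalent

yes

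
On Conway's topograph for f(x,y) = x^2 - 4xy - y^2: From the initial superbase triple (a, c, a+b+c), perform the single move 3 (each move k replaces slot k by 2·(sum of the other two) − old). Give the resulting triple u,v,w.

start (1,-1,-4) = (f(1,0),f(0,1),f(1,1))
replace slot 3: 2·(1+(-1)) − (-4) = 4 → (1,-1,4)

1,-1,4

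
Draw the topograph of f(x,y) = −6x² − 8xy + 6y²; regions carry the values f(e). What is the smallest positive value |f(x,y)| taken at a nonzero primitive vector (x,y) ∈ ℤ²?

descent: ρ → (6,8,-6)  [lands on river]
river: ρ → (-6,4,8)
river: ρ → (8,12,-2)
river: ρ → (-2,12,8)
river: ρ → (8,4,-6)
river: ρ → (-6,8,6)
river: ρ → (6,4,-8)
river: ρ → (-8,12,2)
river: ρ → (2,12,-8)
river: ρ → (-8,4,6)
closes: descent 1, river 10
min |a| on river = 2

2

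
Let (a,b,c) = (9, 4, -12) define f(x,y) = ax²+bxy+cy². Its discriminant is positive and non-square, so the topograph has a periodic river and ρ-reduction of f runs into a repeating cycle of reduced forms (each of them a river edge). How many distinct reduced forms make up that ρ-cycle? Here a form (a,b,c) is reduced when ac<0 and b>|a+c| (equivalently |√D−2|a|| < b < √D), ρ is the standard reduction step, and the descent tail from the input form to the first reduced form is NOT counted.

D = 448, ⌊√D⌋ = 21
river: ρ → (-12,20,1)
river: ρ → (1,20,-12)
river: ρ → (-12,4,9)
river: ρ → (9,14,-7)
river: ρ → (-7,14,9)
river: ρ → (9,4,-12)
ρ-cycle length = 6 (tail of 0 descent steps not counted)

6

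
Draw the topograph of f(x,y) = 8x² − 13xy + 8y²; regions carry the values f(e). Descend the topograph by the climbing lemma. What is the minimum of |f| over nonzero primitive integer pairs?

translate: b→3 (≡-13 mod 16), so (8,-13,8)→(8,3,3)
flip: (8,3,3)→(3,-3,8)
translate: b→3 (≡-3 mod 6), so (3,-3,8)→(3,3,8)
reduced (well bottom): (3,3,8) with a≤c, −a<b≤a
well minimum = a = 3

3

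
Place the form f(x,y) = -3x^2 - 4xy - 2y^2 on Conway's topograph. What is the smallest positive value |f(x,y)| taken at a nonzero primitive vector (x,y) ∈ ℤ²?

translate: b→-2 (≡4 mod 6), so (3,4,2)→(3,-2,1)
flip: (3,-2,1)→(1,2,3)
translate: b→0 (≡2 mod 2), so (1,2,3)→(1,0,2)
reduced (well bottom): (1,0,2) with a≤c, −a<b≤a
well minimum |f| = |-1| = 1 (negative-definite)

1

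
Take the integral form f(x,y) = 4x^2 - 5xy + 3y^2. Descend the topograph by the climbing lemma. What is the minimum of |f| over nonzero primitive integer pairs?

translate: b→3 (≡-5 mod 8), so (4,-5,3)→(4,3,2)
flip: (4,3,2)→(2,-3,4)
translate: b→1 (≡-3 mod 4), so (2,-3,4)→(2,1,3)
reduced (well bottom): (2,1,3) with a≤c, −a<b≤a
well minimum = a = 2

2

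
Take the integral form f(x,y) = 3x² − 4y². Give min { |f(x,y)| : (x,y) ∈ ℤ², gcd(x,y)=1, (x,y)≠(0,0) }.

descent: ρ → (-4,0,3)
descent: ρ → (3,6,-1)  [lands on river]
river: ρ → (-1,6,3)
closes: descent 2, river 2
min |a| on river = 1

1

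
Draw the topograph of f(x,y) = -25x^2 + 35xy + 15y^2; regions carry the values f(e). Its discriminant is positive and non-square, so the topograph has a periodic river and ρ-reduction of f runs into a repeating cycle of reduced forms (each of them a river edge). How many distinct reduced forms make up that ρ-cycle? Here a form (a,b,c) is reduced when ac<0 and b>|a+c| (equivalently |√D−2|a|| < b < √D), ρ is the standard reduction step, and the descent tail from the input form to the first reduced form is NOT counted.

D = 2725, ⌊√D⌋ = 52
river: ρ → (15,25,-35)
river: ρ → (-35,45,5)
river: ρ → (5,45,-35)
river: ρ → (-35,25,15)
river: ρ → (15,35,-25)
river: ρ → (-25,15,25)
river: ρ → (25,35,-15)
river: ρ → (-15,25,35)
river: ρ → (35,45,-5)
river: ρ → (-5,45,35)
river: ρ → (35,25,-15)
river: ρ → (-15,35,25)
river: ρ → (25,15,-25)
river: ρ → (-25,35,15)
ρ-cycle length = 14 (tail of 0 descent steps not counted)

14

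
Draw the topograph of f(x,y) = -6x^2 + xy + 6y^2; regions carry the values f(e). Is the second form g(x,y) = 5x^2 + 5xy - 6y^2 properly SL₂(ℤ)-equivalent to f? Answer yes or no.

D₁ = 145, D₂ = 145
river cycle of f (length 6): (6, 11, -1), (-1, 11, 6), (6, 1, -6), (-6, 11, 1), (1, 11, -6), (-6, 1, 6)
river cycle of g (length 10): (-6, 7, 4), (4, 9, -4), (-4, 7, 6), (6, 5, -5), (-5, 5, 6), (6, 7, -4), (-4, 9, 4), (4, 7, -6), (-6, 5, 5), (5, 5, -6)
cycles differ ⇒ inequivalent

no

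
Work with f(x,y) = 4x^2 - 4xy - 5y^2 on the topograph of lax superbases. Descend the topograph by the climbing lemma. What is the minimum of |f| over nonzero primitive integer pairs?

descent: ρ → (-5,4,4)  [lands on river]
river: ρ → (4,4,-5)
river: ρ → (-5,6,3)
river: ρ → (3,6,-5)
closes: descent 1, river 4
min |a| on river = 3

3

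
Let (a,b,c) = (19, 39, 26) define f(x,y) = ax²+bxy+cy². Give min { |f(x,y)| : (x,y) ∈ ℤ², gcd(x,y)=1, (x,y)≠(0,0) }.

translate: b→1 (≡39 mod 38), so (19,39,26)→(19,1,6)
flip: (19,1,6)→(6,-1,19)
reduced (well bottom): (6,-1,19) with a≤c, −a<b≤a
well minimum = a = 6

6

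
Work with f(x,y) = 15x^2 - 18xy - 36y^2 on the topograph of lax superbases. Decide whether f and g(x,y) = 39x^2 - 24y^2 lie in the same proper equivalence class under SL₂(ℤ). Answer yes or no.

D₁ = 2484, D₂ = 3744
discriminants differ ⇒ not SL₂(ℤ)-equivalent

no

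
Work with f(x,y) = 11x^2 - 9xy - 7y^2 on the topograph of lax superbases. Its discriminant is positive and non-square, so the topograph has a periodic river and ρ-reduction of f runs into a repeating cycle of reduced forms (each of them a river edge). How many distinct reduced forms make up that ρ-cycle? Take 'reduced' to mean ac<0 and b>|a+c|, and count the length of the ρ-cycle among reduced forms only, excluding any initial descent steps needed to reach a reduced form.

D = 389, ⌊√D⌋ = 19
descent: ρ → (-7,9,11)  [lands on river]
river: ρ → (11,13,-5)
river: ρ → (-5,17,5)
river: ρ → (5,13,-11)
river: ρ → (-11,9,7)
river: ρ → (7,19,-1)
river: ρ → (-1,19,7)
river: ρ → (7,9,-11)
river: ρ → (-11,13,5)
river: ρ → (5,17,-5)
river: ρ → (-5,13,11)
river: ρ → (11,9,-7)
river: ρ → (-7,19,1)
river: ρ → (1,19,-7)
ρ-cycle length = 14 (tail of 1 descent step not counted)

14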